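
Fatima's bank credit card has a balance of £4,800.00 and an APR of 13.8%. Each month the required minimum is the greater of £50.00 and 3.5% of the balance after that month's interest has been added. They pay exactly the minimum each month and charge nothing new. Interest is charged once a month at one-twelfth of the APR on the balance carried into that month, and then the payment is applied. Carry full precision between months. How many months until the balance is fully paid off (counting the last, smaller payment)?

85 months

Monthly rate r = 13.8%/12 = 1.15% = 0.0115.
While 3.5% of the post-interest balance exceeds £50.00, each month B ← (B·(1+r))·(1 − 0.035), i.e. B shrinks by the factor (1+r)·0.965 = 0.9761.
This holds for months 1–51. Entering month 52 the balance is £1,397.64; 3.5% of the post-interest balance is now below £50.00, so the flat £50.00 minimum applies from here.
From month 52 a fixed £50.00 at rate r clears £1,397.64 in 34 more payments. Total: 51 + 34 = 85 months.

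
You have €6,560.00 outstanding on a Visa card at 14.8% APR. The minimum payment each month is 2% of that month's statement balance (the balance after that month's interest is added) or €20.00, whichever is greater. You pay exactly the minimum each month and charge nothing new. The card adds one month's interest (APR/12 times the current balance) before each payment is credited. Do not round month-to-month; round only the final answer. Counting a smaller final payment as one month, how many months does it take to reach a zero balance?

315 months

Monthly rate r = 14.8%/12 = 1.23333% = 0.0123333.
While 2% of the post-interest balance exceeds €20.00, each month B ← (B·(1+r))·(1 − 0.02), i.e. B shrinks by the factor (1+r)·0.98 = 0.99209.
This holds for months 1–239. Entering month 240 the balance is €982.34; 2% of the post-interest balance is now below €20.00, so the flat €20.00 minimum applies from here.
From month 240 a fixed €20.00 at rate r clears €982.34 in 76 more payments. Total: 239 + 76 = 315 months.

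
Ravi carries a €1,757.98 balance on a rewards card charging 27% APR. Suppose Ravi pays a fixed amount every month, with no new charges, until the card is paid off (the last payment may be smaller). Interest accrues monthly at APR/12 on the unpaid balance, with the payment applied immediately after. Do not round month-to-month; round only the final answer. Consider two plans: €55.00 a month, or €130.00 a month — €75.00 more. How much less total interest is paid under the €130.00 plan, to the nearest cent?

Monthly rate r = 27%/12 = 2.25% = 0.0225.
At €55.00/mo: n = ⌈−ln(1 − rB₀/P)/ln(1+r)⌉ = 58 payments (last €4.33); total interest = total paid − €1,757.98 = €1,381.35.
At €130.00/mo: 17 payments (last €39.91); total interest €361.93.
Interest saved = €1,381.35 − €361.93 = €1,019.42.

€1,019.42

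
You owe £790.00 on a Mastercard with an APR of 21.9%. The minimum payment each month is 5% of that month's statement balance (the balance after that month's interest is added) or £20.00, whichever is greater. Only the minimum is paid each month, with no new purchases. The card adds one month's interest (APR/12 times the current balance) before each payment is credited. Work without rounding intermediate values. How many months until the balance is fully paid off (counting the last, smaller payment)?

46 months

Monthly rate r = 21.9%/12 = 1.825% = 0.01825.
While 5% of the post-interest balance exceeds £20.00, each month B ← (B·(1+r))·(1 − 0.05), i.e. B shrinks by the factor (1+r)·0.95 = 0.96734.
This holds for months 1–22. Entering month 23 the balance is £380.49; 5% of the post-interest balance is now below £20.00, so the flat £20.00 minimum applies from here.
From month 23 a fixed £20.00 at rate r clears £380.49 in 24 more payments. Total: 22 + 24 = 46 months.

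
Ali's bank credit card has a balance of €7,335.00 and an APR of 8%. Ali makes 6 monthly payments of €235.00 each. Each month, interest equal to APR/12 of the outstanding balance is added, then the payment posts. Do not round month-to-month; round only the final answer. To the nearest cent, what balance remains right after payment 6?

€6,199.62

Monthly rate r = 8%/12 = 0.666667% = 0.00666667.
Each month: B ← B·(1+r) − €235.00.
Month 1: interest €48.90; balance after payment €7,148.90.
Month 2: interest €47.66; balance after payment €6,961.56.
Month 3: interest €46.41; balance after payment €6,772.97.
Month 4: interest €45.15; balance after payment €6,583.12.
Month 5: interest €43.89; balance after payment €6,392.01.
Month 6: interest €42.61; balance after payment €6,199.62.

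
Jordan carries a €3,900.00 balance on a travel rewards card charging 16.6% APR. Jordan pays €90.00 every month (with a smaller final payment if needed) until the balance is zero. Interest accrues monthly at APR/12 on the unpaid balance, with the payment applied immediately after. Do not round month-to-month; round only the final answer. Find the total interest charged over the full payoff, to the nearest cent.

Monthly rate r = 16.6%/12 = 1.38333% = 0.0138333.
Payoff takes n = ⌈−ln(1 − rB₀/P)/ln(1+r)⌉ = ⌈66.594⌉ = 67 payments; the last is €53.61.
Total paid = 66·€90.00 + €53.61 = €5,993.61.
Total interest = total paid − principal = €5,993.61 − €3,900.00 = €2,093.61.

€2,093.61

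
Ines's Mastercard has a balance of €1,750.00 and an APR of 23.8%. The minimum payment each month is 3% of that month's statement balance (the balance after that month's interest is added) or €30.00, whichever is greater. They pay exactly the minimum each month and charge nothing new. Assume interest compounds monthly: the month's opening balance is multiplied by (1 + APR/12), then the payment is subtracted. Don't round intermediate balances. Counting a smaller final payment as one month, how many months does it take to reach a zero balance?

107 months

Monthly rate r = 23.8%/12 = 1.98333% = 0.0198333.
While 3% of the post-interest balance exceeds €30.00, each month B ← (B·(1+r))·(1 − 0.03), i.e. B shrinks by the factor (1+r)·0.97 = 0.98924.
This holds for months 1–54. Entering month 55 the balance is €975.64; 3% of the post-interest balance is now below €30.00, so the flat €30.00 minimum applies from here.
From month 55 a fixed €30.00 at rate r clears €975.64 in 53 more payments. Total: 54 + 53 = 107 months.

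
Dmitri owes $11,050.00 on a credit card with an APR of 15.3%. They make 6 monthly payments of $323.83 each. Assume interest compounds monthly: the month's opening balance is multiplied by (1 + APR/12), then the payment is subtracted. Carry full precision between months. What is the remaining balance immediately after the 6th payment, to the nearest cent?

Monthly rate r = 15.3%/12 = 1.275% = 0.01275.
Each month: B ← B·(1+r) − $323.83.
Month 1: interest $140.89; balance after payment $10,867.06.
Month 2: interest $138.55; balance after payment $10,681.78.
Month 3: interest $136.19; balance after payment $10,494.15.
Month 4: interest $133.80; balance after payment $10,304.12.
Month 5: interest $131.38; balance after payment $10,111.66.
Month 6: interest $128.92; balance after payment $9,916.76.

$9,916.76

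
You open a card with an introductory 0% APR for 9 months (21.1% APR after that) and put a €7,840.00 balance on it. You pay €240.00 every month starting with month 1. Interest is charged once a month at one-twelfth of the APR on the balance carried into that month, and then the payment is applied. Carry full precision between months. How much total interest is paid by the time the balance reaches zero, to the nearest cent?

Promo months 1–9 at r₀ = 0%/12 = 0; months 10+ at r₁ = 21.1%/12 = 0.0175833.
After month 9 (no interest yet): B = €7,840.00 − 9·€240.00 = €5,680.00.
Then at r₁ with €240.00/mo: n₂ = −ln(1 − r₁·B/P)/ln(1+r₁) ≈ 30.87 → 31 more payments.
Total paid = 39·€240.00 + €209.19 = €9,569.19; interest = €9,569.19 − €7,840.00 = €1,729.19.

€1,729.19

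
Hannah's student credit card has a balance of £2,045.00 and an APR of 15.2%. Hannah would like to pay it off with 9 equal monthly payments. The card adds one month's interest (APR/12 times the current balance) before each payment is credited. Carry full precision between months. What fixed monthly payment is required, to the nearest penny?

£241.85

Monthly rate r = 15.2%/12 = 1.26667% = 0.0126667.
Level-payment amortization: P = B₀·r / (1 − (1+r)^(−n)) = 2045.00·0.0126667 / (1 − 1.01267^(−9)).
Denominator 1 − (1+r)^(−9) = 0.107102994.
P = 25.9033 / 0.107102994 ≈ 241.85.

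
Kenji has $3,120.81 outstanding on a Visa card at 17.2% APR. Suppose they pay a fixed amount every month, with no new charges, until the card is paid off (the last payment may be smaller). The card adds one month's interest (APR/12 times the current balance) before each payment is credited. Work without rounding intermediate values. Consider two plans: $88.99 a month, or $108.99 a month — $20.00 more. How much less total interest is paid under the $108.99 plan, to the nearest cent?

$321.32

Monthly rate r = 17.2%/12 = 1.43333% = 0.0143333.
At $88.99/mo: n = ⌈−ln(1 − rB₀/P)/ln(1+r)⌉ = 50 payments (last $7.12); total interest = total paid − $3,120.81 = $1,246.82.
At $108.99/mo: 38 payments (last $13.68); total interest $925.50.
Interest saved = $1,246.82 − $925.50 = $321.32.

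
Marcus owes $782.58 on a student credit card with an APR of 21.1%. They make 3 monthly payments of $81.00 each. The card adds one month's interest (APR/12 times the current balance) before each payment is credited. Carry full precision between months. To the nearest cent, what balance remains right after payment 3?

$577.29

Monthly rate r = 21.1%/12 = 1.75833% = 0.0175833.
Each month: B ← B·(1+r) − $81.00.
Month 1: interest $13.76; balance after payment $715.34.
Month 2: interest $12.58; balance after payment $646.92.
Month 3: interest $11.37; balance after payment $577.29.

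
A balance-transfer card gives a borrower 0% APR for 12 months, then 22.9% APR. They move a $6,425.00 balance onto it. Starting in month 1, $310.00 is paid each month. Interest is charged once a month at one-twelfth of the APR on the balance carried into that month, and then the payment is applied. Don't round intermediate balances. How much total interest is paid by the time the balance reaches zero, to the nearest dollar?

$283

Promo months 1–12 at r₀ = 0%/12 = 0; months 13+ at r₁ = 22.9%/12 = 0.0190833.
After month 12 (no interest yet): B = $6,425.00 − 12·$310.00 = $2,705.00.
Then at r₁ with $310.00/mo: n₂ = −ln(1 − r₁·B/P)/ln(1+r₁) ≈ 9.64 → 10 more payments.
Total paid = 21·$310.00 + $197.64 = $6,707.64; interest = $6,707.64 − $6,425.00 = $282.64.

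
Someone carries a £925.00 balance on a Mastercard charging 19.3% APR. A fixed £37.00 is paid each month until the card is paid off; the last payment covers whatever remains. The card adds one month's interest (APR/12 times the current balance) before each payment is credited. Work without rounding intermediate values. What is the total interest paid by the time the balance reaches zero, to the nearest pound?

£268

Monthly rate r = 19.3%/12 = 1.60833% = 0.0160833.
Payoff takes n = ⌈−ln(1 − rB₀/P)/ln(1+r)⌉ = ⌈32.234⌉ = 33 payments; the last is £8.71.
Total paid = 32·£37.00 + £8.71 = £1,192.71.
Total interest = total paid − principal = £1,192.71 − £925.00 = £267.71.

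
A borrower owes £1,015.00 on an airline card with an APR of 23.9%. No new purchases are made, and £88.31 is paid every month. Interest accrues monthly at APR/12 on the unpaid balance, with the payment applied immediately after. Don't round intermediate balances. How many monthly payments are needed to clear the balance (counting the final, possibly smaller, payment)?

14 months

Monthly rate r = 23.9%/12 = 1.99167% = 0.0199167.
Recurrence: B ← B·(1+r) − £88.31.
Month 1: interest £20.22; balance after payment £946.91.
Month 2: interest £18.86; balance after payment £877.45.
Closed form: n = −ln(1 − rB₀/P)/ln(1+r) = −ln(0.77109)/ln(1.01992) ≈ 13.182, so the balance reaches zero during payment 14.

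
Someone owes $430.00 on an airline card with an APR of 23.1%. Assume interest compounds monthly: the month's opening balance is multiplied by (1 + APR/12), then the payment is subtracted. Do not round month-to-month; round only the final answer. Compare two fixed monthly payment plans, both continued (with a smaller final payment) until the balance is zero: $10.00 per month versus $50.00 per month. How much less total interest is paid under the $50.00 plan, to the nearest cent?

$447.74

Monthly rate r = 23.1%/12 = 1.925% = 0.01925.
At $10.00/mo: n = ⌈−ln(1 − rB₀/P)/ln(1+r)⌉ = 93 payments (last $2.45); total interest = total paid − $430.00 = $492.45.
At $50.00/mo: 10 payments (last $24.71); total interest $44.71.
Interest saved = $492.45 − $44.71 = $447.74.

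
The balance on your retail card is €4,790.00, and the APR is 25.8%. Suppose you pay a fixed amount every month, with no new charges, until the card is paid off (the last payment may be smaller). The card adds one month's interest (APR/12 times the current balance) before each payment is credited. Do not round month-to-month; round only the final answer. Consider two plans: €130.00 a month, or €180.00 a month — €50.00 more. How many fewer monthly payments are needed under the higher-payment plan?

34 fewer payments

Monthly rate r = 25.8%/12 = 2.15% = 0.0215.
At €130.00/mo: n = ⌈−ln(1 − rB₀/P)/ln(1+r)⌉ = 74 payments (last €111.86); total interest = total paid − €4,790.00 = €4,811.86.
At €180.00/mo: 40 payments (last €163.84); total interest €2,393.84.
Payments saved = 74 − 40 = 34.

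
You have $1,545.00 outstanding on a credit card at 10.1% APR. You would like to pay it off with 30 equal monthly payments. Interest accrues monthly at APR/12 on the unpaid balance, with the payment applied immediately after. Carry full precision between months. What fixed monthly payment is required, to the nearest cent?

$58.49

Monthly rate r = 10.1%/12 = 0.841667% = 0.00841667.
Level-payment amortization: P = B₀·r / (1 − (1+r)^(−n)) = 1545.00·0.00841667 / (1 − 1.00842^(−30)).
Denominator 1 − (1+r)^(−30) = 0.222322466.
P = 13.0037 / 0.222322466 ≈ 58.49.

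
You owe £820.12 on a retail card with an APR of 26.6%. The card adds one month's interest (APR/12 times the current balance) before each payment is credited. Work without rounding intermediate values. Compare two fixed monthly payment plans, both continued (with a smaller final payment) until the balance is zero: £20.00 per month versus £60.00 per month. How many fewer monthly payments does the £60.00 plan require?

Monthly rate r = 26.6%/12 = 2.21667% = 0.0221667.
At £20.00/mo: n = ⌈−ln(1 − rB₀/P)/ln(1+r)⌉ = 110 payments (last £6.20); total interest = total paid − £820.12 = £1,366.08.
At £60.00/mo: 17 payments (last £27.97); total interest £167.85.
Payments saved = 110 − 17 = 93.

93 fewer payments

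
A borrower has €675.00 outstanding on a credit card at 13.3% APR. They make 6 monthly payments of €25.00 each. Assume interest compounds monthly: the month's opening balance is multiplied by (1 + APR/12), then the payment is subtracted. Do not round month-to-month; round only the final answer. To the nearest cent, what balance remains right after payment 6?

€566.93

Monthly rate r = 13.3%/12 = 1.10833% = 0.0110833.
Each month: B ← B·(1+r) − €25.00.
Month 1: interest €7.48; balance after payment €657.48.
Month 2: interest €7.29; balance after payment €639.77.
Month 3: interest €7.09; balance after payment €621.86.
Month 4: interest €6.89; balance after payment €603.75.
Month 5: interest €6.69; balance after payment €585.44.
Month 6: interest €6.49; balance after payment €566.93.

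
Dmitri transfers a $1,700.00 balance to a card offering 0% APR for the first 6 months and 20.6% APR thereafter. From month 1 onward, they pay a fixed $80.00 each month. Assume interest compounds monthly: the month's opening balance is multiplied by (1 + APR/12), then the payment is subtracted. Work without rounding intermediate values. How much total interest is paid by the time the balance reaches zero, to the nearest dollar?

Promo months 1–6 at r₀ = 0%/12 = 0; months 7+ at r₁ = 20.6%/12 = 0.0171667.
After month 6 (no interest yet): B = $1,700.00 − 6·$80.00 = $1,220.00.
Then at r₁ with $80.00/mo: n₂ = −ln(1 − r₁·B/P)/ln(1+r₁) ≈ 17.83 → 18 more payments.
Total paid = 23·$80.00 + $66.71 = $1,906.71; interest = $1,906.71 − $1,700.00 = $206.71.

$207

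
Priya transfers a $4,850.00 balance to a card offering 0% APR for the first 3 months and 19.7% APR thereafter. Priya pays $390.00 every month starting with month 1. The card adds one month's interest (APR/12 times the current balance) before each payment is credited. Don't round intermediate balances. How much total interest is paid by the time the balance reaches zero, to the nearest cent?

Promo months 1–3 at r₀ = 0%/12 = 0; months 4+ at r₁ = 19.7%/12 = 0.0164167.
After month 3 (no interest yet): B = $4,850.00 − 3·$390.00 = $3,680.00.
Then at r₁ with $390.00/mo: n₂ = −ln(1 − r₁·B/P)/ln(1+r₁) ≈ 10.34 → 11 more payments.
Total paid = 13·$390.00 + $131.81 = $5,201.81; interest = $5,201.81 − $4,850.00 = $351.81.

$351.81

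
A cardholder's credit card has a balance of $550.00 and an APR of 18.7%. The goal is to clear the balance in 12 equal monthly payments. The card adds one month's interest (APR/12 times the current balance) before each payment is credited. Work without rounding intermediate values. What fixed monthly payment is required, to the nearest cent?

Monthly rate r = 18.7%/12 = 1.55833% = 0.0155833.
Level-payment amortization: P = B₀·r / (1 − (1+r)^(−n)) = 550.00·0.0155833 / (1 − 1.01558^(−12)).
Denominator 1 − (1+r)^(−12) = 0.169359277.
P = 8.57083 / 0.169359277 ≈ 50.61.

$50.61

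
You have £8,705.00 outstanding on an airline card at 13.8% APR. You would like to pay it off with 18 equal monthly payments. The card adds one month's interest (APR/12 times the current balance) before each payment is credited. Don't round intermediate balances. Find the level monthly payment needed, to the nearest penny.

Monthly rate r = 13.8%/12 = 1.15% = 0.0115.
Level-payment amortization: P = B₀·r / (1 − (1+r)^(−n)) = 8705.00·0.0115 / (1 − 1.0115^(−18)).
Denominator 1 − (1+r)^(−18) = 0.186019442.
P = 100.108 / 0.186019442 ≈ 538.16.

£538.16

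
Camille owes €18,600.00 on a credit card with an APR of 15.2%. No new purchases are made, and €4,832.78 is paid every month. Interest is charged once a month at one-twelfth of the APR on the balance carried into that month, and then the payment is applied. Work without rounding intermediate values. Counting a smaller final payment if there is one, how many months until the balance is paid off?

Monthly rate r = 15.2%/12 = 1.26667% = 0.0126667.
Recurrence: B ← B·(1+r) − €4,832.78.
Month 1: interest €235.60; balance after payment €14,002.82.
Month 2: interest €177.37; balance after payment €9,347.41.
Month 3: interest €118.40; balance after payment €4,633.03.
Month 4: interest €58.69; balance after payment €0.00.

4 months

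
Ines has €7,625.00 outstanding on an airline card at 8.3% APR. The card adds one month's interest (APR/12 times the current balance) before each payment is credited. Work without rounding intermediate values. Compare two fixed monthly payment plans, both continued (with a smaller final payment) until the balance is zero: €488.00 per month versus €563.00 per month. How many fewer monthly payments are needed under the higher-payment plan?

2 fewer payments

Monthly rate r = 8.3%/12 = 0.691667% = 0.00691667.
At €488.00/mo: n = ⌈−ln(1 − rB₀/P)/ln(1+r)⌉ = 17 payments (last €289.63); total interest = total paid − €7,625.00 = €472.63.
At €563.00/mo: 15 payments (last €152.18); total interest €409.18.
Payments saved = 17 − 15 = 2.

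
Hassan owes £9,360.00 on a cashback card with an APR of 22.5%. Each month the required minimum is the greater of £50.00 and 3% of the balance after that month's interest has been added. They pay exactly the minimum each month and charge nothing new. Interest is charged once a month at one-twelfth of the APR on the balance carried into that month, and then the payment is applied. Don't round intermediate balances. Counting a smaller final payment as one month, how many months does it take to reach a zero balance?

Monthly rate r = 22.5%/12 = 1.875% = 0.01875.
While 3% of the post-interest balance exceeds £50.00, each month B ← (B·(1+r))·(1 − 0.03), i.e. B shrinks by the factor (1+r)·0.97 = 0.98819.
This holds for months 1–147. Entering month 148 the balance is £1,631.78; 3% of the post-interest balance is now below £50.00, so the flat £50.00 minimum applies from here.
From month 148 a fixed £50.00 at rate r clears £1,631.78 in 51 more payments. Total: 147 + 51 = 198 months.

198 months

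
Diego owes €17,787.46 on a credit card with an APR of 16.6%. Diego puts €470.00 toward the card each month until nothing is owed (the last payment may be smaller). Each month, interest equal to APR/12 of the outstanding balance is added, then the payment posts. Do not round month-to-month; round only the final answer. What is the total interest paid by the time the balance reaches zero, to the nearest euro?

Monthly rate r = 16.6%/12 = 1.38333% = 0.0138333.
Payoff takes n = ⌈−ln(1 − rB₀/P)/ln(1+r)⌉ = ⌈53.962⌉ = 54 payments; the last is €452.11.
Total paid = 53·€470.00 + €452.11 = €25,362.11.
Total interest = total paid − principal = €25,362.11 − €17,787.46 = €7,574.65.

€7,575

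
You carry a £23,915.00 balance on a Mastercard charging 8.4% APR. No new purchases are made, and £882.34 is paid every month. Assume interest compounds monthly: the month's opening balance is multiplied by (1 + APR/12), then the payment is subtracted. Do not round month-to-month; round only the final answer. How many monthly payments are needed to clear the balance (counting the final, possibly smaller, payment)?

31 months

Monthly rate r = 8.4%/12 = 0.7% = 0.007.
Recurrence: B ← B·(1+r) − £882.34.
Month 1: interest £167.41; balance after payment £23,200.06.
Month 2: interest £162.40; balance after payment £22,480.13.
Closed form: n = −ln(1 − rB₀/P)/ln(1+r) = −ln(0.81027)/ln(1.007) ≈ 30.160, so the balance reaches zero during payment 31.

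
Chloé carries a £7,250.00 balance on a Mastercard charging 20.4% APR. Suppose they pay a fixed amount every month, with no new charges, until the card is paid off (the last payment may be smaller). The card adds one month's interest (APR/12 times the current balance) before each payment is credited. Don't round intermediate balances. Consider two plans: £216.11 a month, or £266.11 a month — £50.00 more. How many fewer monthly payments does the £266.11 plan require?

14 fewer payments

Monthly rate r = 20.4%/12 = 1.7% = 0.017.
At £216.11/mo: n = ⌈−ln(1 − rB₀/P)/ln(1+r)⌉ = 51 payments (last £23.75); total interest = total paid − £7,250.00 = £3,579.25.
At £266.11/mo: 37 payments (last £239.97); total interest £2,569.93.
Payments saved = 51 − 37 = 14.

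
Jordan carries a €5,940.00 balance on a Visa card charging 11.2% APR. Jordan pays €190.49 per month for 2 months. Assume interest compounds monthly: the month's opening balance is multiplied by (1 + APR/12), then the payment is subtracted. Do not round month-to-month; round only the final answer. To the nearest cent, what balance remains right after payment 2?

€5,668.64

Monthly rate r = 11.2%/12 = 0.933333% = 0.00933333.
Each month: B ← B·(1+r) − €190.49.
Month 1: interest €55.44; balance after payment €5,804.95.
Month 2: interest €54.18; balance after payment €5,668.64.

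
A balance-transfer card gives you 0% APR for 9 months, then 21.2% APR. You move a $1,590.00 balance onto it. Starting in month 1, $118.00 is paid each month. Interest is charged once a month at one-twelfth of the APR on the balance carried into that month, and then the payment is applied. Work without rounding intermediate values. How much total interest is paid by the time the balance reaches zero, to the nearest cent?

$27.10

Promo months 1–9 at r₀ = 0%/12 = 0; months 10+ at r₁ = 21.2%/12 = 0.0176667.
After month 9 (no interest yet): B = $1,590.00 − 9·$118.00 = $528.00.
Then at r₁ with $118.00/mo: n₂ = −ln(1 − r₁·B/P)/ln(1+r₁) ≈ 4.70 → 5 more payments.
Total paid = 13·$118.00 + $83.10 = $1,617.10; interest = $1,617.10 − $1,590.00 = $27.10.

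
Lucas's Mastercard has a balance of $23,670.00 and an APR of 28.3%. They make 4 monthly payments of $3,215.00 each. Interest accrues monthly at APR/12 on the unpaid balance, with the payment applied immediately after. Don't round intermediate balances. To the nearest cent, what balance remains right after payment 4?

$12,660.99

Monthly rate r = 28.3%/12 = 2.35833% = 0.0235833.
Each month: B ← B·(1+r) − $3,215.00.
Month 1: interest $558.22; balance after payment $21,013.22.
Month 2: interest $495.56; balance after payment $18,293.78.
Month 3: interest $431.43; balance after payment $15,510.21.
Month 4: interest $365.78; balance after payment $12,660.99.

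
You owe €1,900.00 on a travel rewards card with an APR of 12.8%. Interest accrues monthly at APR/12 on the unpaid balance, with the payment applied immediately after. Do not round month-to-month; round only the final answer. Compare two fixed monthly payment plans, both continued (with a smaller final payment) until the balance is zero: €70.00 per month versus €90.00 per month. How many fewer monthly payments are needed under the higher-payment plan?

Monthly rate r = 12.8%/12 = 1.06667% = 0.0106667.
At €70.00/mo: n = ⌈−ln(1 − rB₀/P)/ln(1+r)⌉ = 33 payments (last €15.20); total interest = total paid − €1,900.00 = €355.20.
At €90.00/mo: 25 payments (last €4.15); total interest €264.15.
Payments saved = 33 − 25 = 8.

8 fewer payments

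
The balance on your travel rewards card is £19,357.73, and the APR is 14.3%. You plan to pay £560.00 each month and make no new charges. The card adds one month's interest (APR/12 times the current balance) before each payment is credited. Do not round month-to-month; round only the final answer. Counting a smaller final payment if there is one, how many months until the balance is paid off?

Monthly rate r = 14.3%/12 = 1.19167% = 0.0119167.
Recurrence: B ← B·(1+r) − £560.00.
Month 1: interest £230.68; balance after payment £19,028.41.
Month 2: interest £226.76; balance after payment £18,695.16.
Closed form: n = −ln(1 − rB₀/P)/ln(1+r) = −ln(0.58807)/ln(1.01192) ≈ 44.816, so the balance reaches zero during payment 45.

45 months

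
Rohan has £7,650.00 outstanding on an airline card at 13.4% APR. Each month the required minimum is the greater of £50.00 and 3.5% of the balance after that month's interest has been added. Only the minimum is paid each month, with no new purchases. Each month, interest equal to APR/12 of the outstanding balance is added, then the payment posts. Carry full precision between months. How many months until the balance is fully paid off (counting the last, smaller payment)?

Monthly rate r = 13.4%/12 = 1.11667% = 0.0111667.
While 3.5% of the post-interest balance exceeds £50.00, each month B ← (B·(1+r))·(1 − 0.035), i.e. B shrinks by the factor (1+r)·0.965 = 0.97578.
This holds for months 1–69. Entering month 70 the balance is £1,408.69; 3.5% of the post-interest balance is now below £50.00, so the flat £50.00 minimum applies from here.
From month 70 a fixed £50.00 at rate r clears £1,408.69 in 35 more payments. Total: 69 + 35 = 104 months.

104 months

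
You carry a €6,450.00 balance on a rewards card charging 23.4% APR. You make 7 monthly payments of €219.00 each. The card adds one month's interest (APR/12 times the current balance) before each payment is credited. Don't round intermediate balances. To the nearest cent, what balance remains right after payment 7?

Monthly rate r = 23.4%/12 = 1.95% = 0.0195.
Each month: B ← B·(1+r) − €219.00.
Month 1: interest €125.78; balance after payment €6,356.77.
Month 2: interest €123.96; balance after payment €6,261.73.
Month 3: interest €122.10; balance after payment €6,164.84.
Month 4: interest €120.21; balance after payment €6,066.05.
Month 5: interest €118.29; balance after payment €5,965.34.
Month 6: interest €116.32; balance after payment €5,862.66.
Month 7: interest €114.32; balance after payment €5,757.98.

€5,757.98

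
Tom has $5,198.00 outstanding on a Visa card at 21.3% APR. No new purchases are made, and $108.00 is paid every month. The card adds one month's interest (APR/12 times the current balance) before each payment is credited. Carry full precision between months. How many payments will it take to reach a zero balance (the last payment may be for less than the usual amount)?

110 months

Monthly rate r = 21.3%/12 = 1.775% = 0.01775.
Recurrence: B ← B·(1+r) − $108.00.
Month 1: interest $92.26; balance after payment $5,182.26.
Month 2: interest $91.99; balance after payment $5,166.25.
Closed form: n = −ln(1 − rB₀/P)/ln(1+r) = −ln(0.1457)/ln(1.01775) ≈ 109.479, so the balance reaches zero during payment 110.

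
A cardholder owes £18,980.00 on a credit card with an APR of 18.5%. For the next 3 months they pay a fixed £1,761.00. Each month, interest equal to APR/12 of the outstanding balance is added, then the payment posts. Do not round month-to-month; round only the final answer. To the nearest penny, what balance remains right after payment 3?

£14,506.56

Monthly rate r = 18.5%/12 = 1.54167% = 0.0154167.
Each month: B ← B·(1+r) − £1,761.00.
Month 1: interest £292.61; balance after payment £17,511.61.
Month 2: interest £269.97; balance after payment £16,020.58.
Month 3: interest £246.98; balance after payment £14,506.56.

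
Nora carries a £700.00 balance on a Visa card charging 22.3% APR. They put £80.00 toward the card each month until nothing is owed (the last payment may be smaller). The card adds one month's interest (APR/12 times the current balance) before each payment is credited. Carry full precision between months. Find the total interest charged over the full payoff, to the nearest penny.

£71.19

Monthly rate r = 22.3%/12 = 1.85833% = 0.0185833.
Payoff takes n = ⌈−ln(1 − rB₀/P)/ln(1+r)⌉ = ⌈9.638⌉ = 10 payments; the last is £51.19.
Total paid = 9·£80.00 + £51.19 = £771.19.
Total interest = total paid − principal = £771.19 − £700.00 = £71.19.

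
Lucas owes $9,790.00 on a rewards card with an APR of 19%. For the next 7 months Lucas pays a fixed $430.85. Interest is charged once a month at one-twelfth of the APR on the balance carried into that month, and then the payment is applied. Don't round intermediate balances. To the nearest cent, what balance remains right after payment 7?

Monthly rate r = 19%/12 = 1.58333% = 0.0158333.
Each month: B ← B·(1+r) − $430.85.
Month 1: interest $155.01; balance after payment $9,514.16.
Month 2: interest $150.64; balance after payment $9,233.95.
Month 3: interest $146.20; balance after payment $8,949.30.
Month 4: interest $141.70; balance after payment $8,660.15.
Month 5: interest $137.12; balance after payment $8,366.42.
Month 6: interest $132.47; balance after payment $8,068.04.
Month 7: interest $127.74; balance after payment $7,764.93.

$7,764.93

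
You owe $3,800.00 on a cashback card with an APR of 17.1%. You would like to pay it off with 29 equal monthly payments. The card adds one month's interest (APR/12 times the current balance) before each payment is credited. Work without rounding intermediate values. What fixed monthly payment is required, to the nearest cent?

$160.89

Monthly rate r = 17.1%/12 = 1.425% = 0.01425.
Level-payment amortization: P = B₀·r / (1 − (1+r)^(−n)) = 3800.00·0.01425 / (1 − 1.01425^(−29)).
Denominator 1 − (1+r)^(−29) = 0.336570888.
P = 54.15 / 0.336570888 ≈ 160.89.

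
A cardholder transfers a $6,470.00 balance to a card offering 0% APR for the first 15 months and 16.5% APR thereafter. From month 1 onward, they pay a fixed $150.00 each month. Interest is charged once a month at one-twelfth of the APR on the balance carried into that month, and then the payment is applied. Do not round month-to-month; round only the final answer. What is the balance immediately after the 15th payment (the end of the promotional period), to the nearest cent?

Promo months 1–15 at r₀ = 0%/12 = 0; months 16+ at r₁ = 16.5%/12 = 0.01375.
After month 15 (no interest yet): B = $6,470.00 − 15·$150.00 = $4,220.00.

$4,220.00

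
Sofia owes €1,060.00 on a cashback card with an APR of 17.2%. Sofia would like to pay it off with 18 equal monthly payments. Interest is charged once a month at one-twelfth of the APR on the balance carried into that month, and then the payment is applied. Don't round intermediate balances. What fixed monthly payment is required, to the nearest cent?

Monthly rate r = 17.2%/12 = 1.43333% = 0.0143333.
Level-payment amortization: P = B₀·r / (1 − (1+r)^(−n)) = 1060.00·0.0143333 / (1 − 1.01433^(−18)).
Denominator 1 − (1+r)^(−18) = 0.225988448.
P = 15.1933 / 0.225988448 ≈ 67.23.

€67.23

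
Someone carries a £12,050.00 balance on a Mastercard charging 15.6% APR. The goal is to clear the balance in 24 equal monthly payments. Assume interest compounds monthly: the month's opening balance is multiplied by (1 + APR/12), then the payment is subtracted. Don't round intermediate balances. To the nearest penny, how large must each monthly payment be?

£587.71

Monthly rate r = 15.6%/12 = 1.3% = 0.013.
Level-payment amortization: P = B₀·r / (1 − (1+r)^(−n)) = 12050.00·0.013 / (1 − 1.013^(−24)).
Denominator 1 − (1+r)^(−24) = 0.266545274.
P = 156.65 / 0.266545274 ≈ 587.71.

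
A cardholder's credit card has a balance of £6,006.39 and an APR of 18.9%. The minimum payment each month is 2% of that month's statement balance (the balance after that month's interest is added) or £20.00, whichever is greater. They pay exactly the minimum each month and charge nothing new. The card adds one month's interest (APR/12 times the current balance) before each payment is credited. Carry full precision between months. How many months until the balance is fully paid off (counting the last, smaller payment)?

491 months

Monthly rate r = 18.9%/12 = 1.575% = 0.01575.
While 2% of the post-interest balance exceeds £20.00, each month B ← (B·(1+r))·(1 − 0.02), i.e. B shrinks by the factor (1+r)·0.98 = 0.99543.
This holds for months 1–396. Entering month 397 the balance is £981.13; 2% of the post-interest balance is now below £20.00, so the flat £20.00 minimum applies from here.
From month 397 a fixed £20.00 at rate r clears £981.13 in 95 more payments. Total: 396 + 95 = 491 months.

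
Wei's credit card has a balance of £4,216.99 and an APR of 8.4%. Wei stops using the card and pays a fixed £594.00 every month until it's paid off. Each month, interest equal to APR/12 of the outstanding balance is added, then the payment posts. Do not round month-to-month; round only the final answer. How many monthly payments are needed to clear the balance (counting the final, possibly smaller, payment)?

Monthly rate r = 8.4%/12 = 0.7% = 0.007.
Recurrence: B ← B·(1+r) − £594.00.
Month 1: interest £29.52; balance after payment £3,652.51.
Month 2: interest £25.57; balance after payment £3,084.08.
Closed form: n = −ln(1 − rB₀/P)/ln(1+r) = −ln(0.9503)/ln(1.007) ≈ 7.307, so the balance reaches zero during payment 8.

8 payments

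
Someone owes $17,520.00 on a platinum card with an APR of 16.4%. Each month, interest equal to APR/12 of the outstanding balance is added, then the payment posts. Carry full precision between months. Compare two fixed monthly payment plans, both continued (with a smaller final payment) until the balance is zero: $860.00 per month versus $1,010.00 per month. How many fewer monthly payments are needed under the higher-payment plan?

5 fewer payments

Monthly rate r = 16.4%/12 = 1.36667% = 0.0136667.
At $860.00/mo: n = ⌈−ln(1 − rB₀/P)/ln(1+r)⌉ = 25 payments (last $33.88); total interest = total paid − $17,520.00 = $3,153.88.
At $1,010.00/mo: 20 payments (last $943.88); total interest $2,613.88.
Payments saved = 25 − 20 = 5.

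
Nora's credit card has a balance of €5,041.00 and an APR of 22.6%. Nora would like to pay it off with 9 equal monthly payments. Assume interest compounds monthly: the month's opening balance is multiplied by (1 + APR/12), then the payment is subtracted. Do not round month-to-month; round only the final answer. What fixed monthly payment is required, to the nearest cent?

Monthly rate r = 22.6%/12 = 1.88333% = 0.0188333.
Level-payment amortization: P = B₀·r / (1 − (1+r)^(−n)) = 5041.00·0.0188333 / (1 − 1.01883^(−9)).
Denominator 1 − (1+r)^(−9) = 0.154581609.
P = 94.9388 / 0.154581609 ≈ 614.17.

€614.17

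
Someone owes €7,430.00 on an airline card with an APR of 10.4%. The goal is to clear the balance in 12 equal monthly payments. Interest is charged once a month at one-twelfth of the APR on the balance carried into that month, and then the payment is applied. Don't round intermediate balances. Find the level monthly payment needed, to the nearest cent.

€654.60

Monthly rate r = 10.4%/12 = 0.866667% = 0.00866667.
Level-payment amortization: P = B₀·r / (1 − (1+r)^(−n)) = 7430.00·0.00866667 / (1 − 1.00867^(−12)).
Denominator 1 − (1+r)^(−12) = 0.0983707914.
P = 64.3933 / 0.0983707914 ≈ 654.60.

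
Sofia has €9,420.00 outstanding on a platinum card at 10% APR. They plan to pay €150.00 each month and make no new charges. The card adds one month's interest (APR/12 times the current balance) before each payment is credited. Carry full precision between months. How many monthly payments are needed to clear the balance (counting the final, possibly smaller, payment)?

90 months

Monthly rate r = 10%/12 = 0.833333% = 0.00833333.
Recurrence: B ← B·(1+r) − €150.00.
Month 1: interest €78.50; balance after payment €9,348.50.
Month 2: interest €77.90; balance after payment €9,276.40.
Closed form: n = −ln(1 − rB₀/P)/ln(1+r) = −ln(0.47667)/ln(1.00833) ≈ 89.282, so the balance reaches zero during payment 90.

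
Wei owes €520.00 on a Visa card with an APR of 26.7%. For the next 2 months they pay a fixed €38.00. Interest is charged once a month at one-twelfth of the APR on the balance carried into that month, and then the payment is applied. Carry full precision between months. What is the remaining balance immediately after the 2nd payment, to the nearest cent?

Monthly rate r = 26.7%/12 = 2.225% = 0.02225.
Each month: B ← B·(1+r) − €38.00.
Month 1: interest €11.57; balance after payment €493.57.
Month 2: interest €10.98; balance after payment €466.55.

€466.55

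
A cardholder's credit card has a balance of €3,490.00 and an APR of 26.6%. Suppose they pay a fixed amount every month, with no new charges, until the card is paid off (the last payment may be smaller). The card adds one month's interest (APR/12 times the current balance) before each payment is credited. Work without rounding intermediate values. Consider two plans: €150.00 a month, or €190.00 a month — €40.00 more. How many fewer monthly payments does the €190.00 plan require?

Monthly rate r = 26.6%/12 = 2.21667% = 0.0221667.
At €150.00/mo: n = ⌈−ln(1 − rB₀/P)/ln(1+r)⌉ = 34 payments (last €11.28); total interest = total paid − €3,490.00 = €1,471.28.
At €190.00/mo: 24 payments (last €161.26); total interest €1,041.26.
Payments saved = 34 − 24 = 10.

10 fewer payments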